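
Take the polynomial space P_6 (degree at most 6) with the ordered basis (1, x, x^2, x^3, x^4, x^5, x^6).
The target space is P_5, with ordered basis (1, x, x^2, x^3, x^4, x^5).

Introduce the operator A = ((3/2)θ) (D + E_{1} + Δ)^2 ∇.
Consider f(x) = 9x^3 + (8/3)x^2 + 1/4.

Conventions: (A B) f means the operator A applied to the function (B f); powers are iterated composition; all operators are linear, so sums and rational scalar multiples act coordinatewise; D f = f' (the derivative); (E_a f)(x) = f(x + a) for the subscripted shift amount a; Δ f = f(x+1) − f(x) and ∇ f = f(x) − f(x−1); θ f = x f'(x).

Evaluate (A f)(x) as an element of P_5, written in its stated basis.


∇ f = 27x^2 - (65/3)x + 19/3
D ∇ f = 54x - 65/3
E_{1} ∇ f = 27x^2 + (97/3)x + 35/3
Δ ∇ f = 54x + 16/3
(D + E_{1} + Δ) ∇ f = 27x^2 + (421/3)x - 14/3
D (D + E_{1} + Δ) ∇ f = 54x + 421/3
E_{1} (D + E_{1} + Δ) ∇ f = 27x^2 + (583/3)x + 488/3
Δ (D + E_{1} + Δ) ∇ f = 54x + 502/3
(D + E_{1} + Δ) (D + E_{1} + Δ) ∇ f = 27x^2 + (907/3)x + 1411/3
θ (D + E_{1} + Δ)^2 ∇ f = 54x^2 + (907/3)x
((3/2)θ) (D + E_{1} + Δ)^2 ∇ f = 81x^2 + (907/2)x

the result is g(x) = 81x^2 + (907/2)x


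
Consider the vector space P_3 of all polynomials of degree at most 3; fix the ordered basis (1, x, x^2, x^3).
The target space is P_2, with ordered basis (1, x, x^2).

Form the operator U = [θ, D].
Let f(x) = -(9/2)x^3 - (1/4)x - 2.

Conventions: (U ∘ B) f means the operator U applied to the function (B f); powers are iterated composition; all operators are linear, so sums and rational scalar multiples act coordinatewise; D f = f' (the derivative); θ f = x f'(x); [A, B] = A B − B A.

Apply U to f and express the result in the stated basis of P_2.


D f = -(27/2)x^2 - 1/4
θ D f = -27x^2
θ f = -(27/2)x^3 - (1/4)x
D θ f = -(81/2)x^2 - 1/4
[θ, D] f = (27/2)x^2 + 1/4

the image equals g(x) = (27/2)x^2 + 1/4


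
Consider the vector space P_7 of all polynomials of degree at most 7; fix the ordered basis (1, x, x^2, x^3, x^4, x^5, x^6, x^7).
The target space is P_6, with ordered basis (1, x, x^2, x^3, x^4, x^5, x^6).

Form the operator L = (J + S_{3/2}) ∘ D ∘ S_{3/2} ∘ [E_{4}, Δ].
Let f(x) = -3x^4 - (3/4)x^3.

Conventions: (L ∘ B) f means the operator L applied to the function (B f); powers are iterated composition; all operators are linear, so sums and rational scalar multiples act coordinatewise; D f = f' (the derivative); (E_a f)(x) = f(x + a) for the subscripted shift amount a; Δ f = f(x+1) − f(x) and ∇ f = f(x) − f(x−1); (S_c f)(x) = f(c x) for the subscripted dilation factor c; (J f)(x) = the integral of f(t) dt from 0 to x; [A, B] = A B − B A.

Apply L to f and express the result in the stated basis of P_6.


Δ f = -12x^3 - (81/4)x^2 - (57/4)x - 15/4
E_{4} Δ f = -12x^3 - (657/4)x^2 - (3009/4)x - 4611/4
E_{4} f = -3x^4 - (195/4)x^3 - 297x^2 - 804x - 816
Δ E_{4} f = -12x^3 - (657/4)x^2 - (3009/4)x - 4611/4
[E_{4}, Δ] f = 0
S_{3/2} [E_{4}, Δ] f = 0
D S_{3/2} [E_{4}, Δ] f = 0
J (D ∘ S_{3/2}) [E_{4}, Δ] f = 0
S_{3/2} (D ∘ S_{3/2}) [E_{4}, Δ] f = 0
(J + S_{3/2}) (D ∘ S_{3/2}) [E_{4}, Δ] f = 0

the result is g(x) = 0


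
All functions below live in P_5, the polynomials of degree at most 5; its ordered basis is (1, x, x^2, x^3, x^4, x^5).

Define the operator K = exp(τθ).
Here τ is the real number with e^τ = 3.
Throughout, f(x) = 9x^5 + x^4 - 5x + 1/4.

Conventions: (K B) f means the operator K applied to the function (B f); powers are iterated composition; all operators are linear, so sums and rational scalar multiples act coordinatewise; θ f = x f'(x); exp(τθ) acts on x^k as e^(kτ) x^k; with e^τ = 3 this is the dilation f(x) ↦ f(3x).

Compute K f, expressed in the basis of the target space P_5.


exp(τθ) x^k = e^(kτ) x^k; with e^τ = 3 this sends x^k to 3^k x^k
x ↦ 3 x
x^4 ↦ 81 x^4
x^5 ↦ 243 x^5
applying this coordinatewise to f: exp(τθ) f = 2187x^5 + 81x^4 - 15x + 1/4

the result is g(x) = 2187x^5 + 81x^4 - 15x + 1/4


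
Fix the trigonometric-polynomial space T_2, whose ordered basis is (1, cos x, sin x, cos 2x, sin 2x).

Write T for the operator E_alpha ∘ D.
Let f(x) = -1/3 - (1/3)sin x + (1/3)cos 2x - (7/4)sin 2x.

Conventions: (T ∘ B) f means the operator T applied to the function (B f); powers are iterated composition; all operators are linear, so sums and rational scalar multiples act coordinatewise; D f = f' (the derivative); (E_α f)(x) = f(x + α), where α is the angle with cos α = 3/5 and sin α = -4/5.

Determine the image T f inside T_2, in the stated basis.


g(x) = -(1/5)cos x - (4/15)sin x + (81/50)cos 2x - (238/75)sin 2x

D f = -(1/3)cos x - (7/2)cos 2x - (2/3)sin 2x
E_alpha D f = -(1/5)cos x - (4/15)sin x + (81/50)cos 2x - (238/75)sin 2x


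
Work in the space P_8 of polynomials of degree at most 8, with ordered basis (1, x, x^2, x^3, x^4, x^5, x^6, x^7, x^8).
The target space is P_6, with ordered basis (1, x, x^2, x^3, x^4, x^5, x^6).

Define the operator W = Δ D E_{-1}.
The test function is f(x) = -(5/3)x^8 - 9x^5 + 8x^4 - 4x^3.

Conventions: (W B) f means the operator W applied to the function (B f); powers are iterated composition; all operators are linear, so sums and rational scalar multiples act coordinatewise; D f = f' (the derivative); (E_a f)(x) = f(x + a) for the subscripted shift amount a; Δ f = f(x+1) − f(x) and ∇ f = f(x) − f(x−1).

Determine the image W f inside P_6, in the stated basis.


the result is g(x) = -(280/3)x^6 + 280x^5 - (1400/3)x^4 + (860/3)x^3 + 86x^2 - (620/3)x + 227/3

E_{-1} f = -(5/3)x^8 + (40/3)x^7 - (140/3)x^6 + (253/3)x^5 - (191/3)x^4 - (98/3)x^3 + (310/3)x^2 - (227/3)x + 58/3
D E_{-1} f = -(40/3)x^7 + (280/3)x^6 - 280x^5 + (1265/3)x^4 - (764/3)x^3 - 98x^2 + (620/3)x - 227/3
Δ D E_{-1} f = -(280/3)x^6 + 280x^5 - (1400/3)x^4 + (860/3)x^3 + 86x^2 - (620/3)x + 227/3


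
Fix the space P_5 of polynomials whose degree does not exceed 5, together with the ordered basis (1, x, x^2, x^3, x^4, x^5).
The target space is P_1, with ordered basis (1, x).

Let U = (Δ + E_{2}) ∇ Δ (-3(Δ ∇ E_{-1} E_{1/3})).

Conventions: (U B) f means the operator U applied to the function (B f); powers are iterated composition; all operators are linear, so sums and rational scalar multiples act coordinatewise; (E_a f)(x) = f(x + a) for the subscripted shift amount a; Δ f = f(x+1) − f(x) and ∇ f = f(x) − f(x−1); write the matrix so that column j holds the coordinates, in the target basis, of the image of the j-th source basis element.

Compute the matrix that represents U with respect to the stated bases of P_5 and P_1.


the matrix is [[0, 0, 0, 0, -72, -840]; [0, 0, 0, 0, 0, -360]] (rows listed top to bottom)

image of 1: 0
image of x: 0
image of x^2: 0
image of x^3: 0
image of x^4: -72
image of x^5: -360x - 840
each image's coordinates form column j of the matrix


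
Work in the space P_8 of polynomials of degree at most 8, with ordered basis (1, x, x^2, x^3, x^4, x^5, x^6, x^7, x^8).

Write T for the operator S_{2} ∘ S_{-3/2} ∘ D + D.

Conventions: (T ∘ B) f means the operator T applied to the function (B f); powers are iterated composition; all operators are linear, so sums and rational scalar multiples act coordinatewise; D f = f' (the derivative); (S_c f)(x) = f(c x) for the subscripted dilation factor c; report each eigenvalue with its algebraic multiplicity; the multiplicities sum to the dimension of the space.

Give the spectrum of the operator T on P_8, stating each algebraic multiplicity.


image of 1: 0
image of x: 2
image of x^2: -4x
image of x^3: 30x^2
image of x^4: -104x^3
image of x^5: 410x^4
image of x^6: -1452x^5
image of x^7: 5110x^6
image of x^8: -17488x^7
the matrix is upper triangular; its diagonal is (0, 0, 0, 0, 0, 0, 0, 0, 0)
for a triangular matrix the eigenvalues are the diagonal entries, with algebraic multiplicity their repetition count

λ = 0 (multiplicity 9)


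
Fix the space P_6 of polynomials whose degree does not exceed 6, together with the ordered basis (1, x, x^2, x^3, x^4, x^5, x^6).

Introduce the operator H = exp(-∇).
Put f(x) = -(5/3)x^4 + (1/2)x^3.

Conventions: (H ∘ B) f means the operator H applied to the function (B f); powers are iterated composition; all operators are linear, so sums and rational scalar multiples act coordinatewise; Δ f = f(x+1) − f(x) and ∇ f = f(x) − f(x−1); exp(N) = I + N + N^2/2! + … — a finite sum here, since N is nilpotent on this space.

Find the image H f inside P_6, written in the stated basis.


g(x) = -(5/3)x^4 + (43/6)x^3 - (43/2)x^2 + (109/3)x - 55/2

order-1 term: (20/3)x^3 - (23/2)x^2 + (49/6)x - 13/6
order-2 term: -10x^2 + (43/2)x - 79/6
order-3 term: (20/3)x - 21/2
order-4 term: -5/3
the series for exp(-∇) f terminates at order 4
exp(-∇) f = -(5/3)x^4 + (43/6)x^3 - (43/2)x^2 + (109/3)x - 55/2


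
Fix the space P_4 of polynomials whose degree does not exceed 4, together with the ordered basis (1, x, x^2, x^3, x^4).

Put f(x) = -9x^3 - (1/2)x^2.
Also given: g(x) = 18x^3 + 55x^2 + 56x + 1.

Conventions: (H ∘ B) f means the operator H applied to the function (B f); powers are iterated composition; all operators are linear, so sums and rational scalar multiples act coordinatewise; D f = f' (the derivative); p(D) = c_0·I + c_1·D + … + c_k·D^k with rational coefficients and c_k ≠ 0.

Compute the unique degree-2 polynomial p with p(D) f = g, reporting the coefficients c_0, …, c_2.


D^0 f = -9x^3 - (1/2)x^2
D^1 f = -27x^2 - x
D^2 f = -54x - 1
matching coefficients of g against c_0 f + c_1 Df + … from the top degree down determines the c_i
solution: c_0 = -2, c_1 = -2, c_2 = -1

c_0 = -2, c_1 = -2, c_2 = -1


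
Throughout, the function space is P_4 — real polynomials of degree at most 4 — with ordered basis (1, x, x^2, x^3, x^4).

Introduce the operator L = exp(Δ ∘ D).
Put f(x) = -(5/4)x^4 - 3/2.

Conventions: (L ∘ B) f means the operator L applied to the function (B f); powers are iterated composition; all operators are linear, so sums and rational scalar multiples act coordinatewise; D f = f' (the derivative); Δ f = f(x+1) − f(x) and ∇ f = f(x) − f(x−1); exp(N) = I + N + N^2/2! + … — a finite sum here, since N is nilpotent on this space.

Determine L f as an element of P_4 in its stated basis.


order-1 term: -15x^2 - 15x - 5
order-2 term: -15
the series for exp(Δ ∘ D) f terminates at order 2
exp(Δ ∘ D) f = -(5/4)x^4 - 15x^2 - 15x - 43/2

the image equals g(x) = -(5/4)x^4 - 15x^2 - 15x - 43/2


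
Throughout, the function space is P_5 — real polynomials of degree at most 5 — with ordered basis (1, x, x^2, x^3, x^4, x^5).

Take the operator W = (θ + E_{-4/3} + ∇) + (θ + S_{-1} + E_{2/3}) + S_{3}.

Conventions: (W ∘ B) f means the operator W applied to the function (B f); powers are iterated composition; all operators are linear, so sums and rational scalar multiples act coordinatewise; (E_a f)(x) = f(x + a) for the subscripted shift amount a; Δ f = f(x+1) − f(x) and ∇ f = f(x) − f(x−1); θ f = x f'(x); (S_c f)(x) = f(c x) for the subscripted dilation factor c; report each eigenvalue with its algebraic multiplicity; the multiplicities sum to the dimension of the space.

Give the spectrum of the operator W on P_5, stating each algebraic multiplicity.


image of 1: 4
image of x: 6x + 1/3
image of x^2: 16x^2 + (2/3)x + 11/9
image of x^3: 34x^3 + x^2 + (11/3)x - 29/27
image of x^4: 92x^4 + (4/3)x^3 + (22/3)x^2 - (116/27)x + 191/81
image of x^5: 254x^5 + (5/3)x^4 + (110/9)x^3 - (290/27)x^2 + (955/81)x - 749/243
the matrix is upper triangular; its diagonal is (4, 6, 16, 34, 92, 254)
for a triangular matrix the eigenvalues are the diagonal entries, with algebraic multiplicity their repetition count

λ = 4 (multiplicity 1), λ = 6 (multiplicity 1), λ = 16 (multiplicity 1), λ = 34 (multiplicity 1), λ = 92 (multiplicity 1), λ = 254 (multiplicity 1)


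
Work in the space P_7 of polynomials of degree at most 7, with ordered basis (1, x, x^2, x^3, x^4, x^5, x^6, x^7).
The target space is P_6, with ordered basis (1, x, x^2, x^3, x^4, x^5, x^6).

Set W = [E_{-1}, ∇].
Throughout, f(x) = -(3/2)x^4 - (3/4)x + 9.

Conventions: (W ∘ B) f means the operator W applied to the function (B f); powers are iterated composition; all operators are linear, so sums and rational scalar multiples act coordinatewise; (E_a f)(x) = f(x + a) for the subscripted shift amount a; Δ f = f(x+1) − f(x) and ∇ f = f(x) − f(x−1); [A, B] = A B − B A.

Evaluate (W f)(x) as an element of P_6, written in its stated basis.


∇ f = -6x^3 + 9x^2 - 6x + 3/4
E_{-1} ∇ f = -6x^3 + 27x^2 - 42x + 87/4
E_{-1} f = -(3/2)x^4 + 6x^3 - 9x^2 + (21/4)x + 33/4
∇ E_{-1} f = -6x^3 + 27x^2 - 42x + 87/4
[E_{-1}, ∇] f = 0

the result is g(x) = 0


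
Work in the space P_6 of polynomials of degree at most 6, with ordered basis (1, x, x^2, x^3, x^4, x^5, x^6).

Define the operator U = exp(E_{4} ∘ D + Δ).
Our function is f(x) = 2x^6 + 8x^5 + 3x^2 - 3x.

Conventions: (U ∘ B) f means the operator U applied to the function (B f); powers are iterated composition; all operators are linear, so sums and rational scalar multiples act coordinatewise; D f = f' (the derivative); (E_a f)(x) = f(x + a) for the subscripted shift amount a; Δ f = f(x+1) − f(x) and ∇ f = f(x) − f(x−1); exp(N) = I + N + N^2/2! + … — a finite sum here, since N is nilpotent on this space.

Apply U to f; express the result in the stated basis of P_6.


the image equals g(x) = 2x^6 + 32x^5 + 470x^4 + 5480x^3 + 42603x^2 + 205805x + 475539

order-1 term: 24x^5 + 350x^4 + 2680x^3 + 11630x^2 + 25664x + 22559
order-2 term: 120x^4 + 2480x^3 + 23370x^2 + 109160x + 204006
order-3 term: 320x^3 + 7120x^2 + 61320x + 193670
order-4 term: 480x^2 + 9280x + 50600
order-5 term: 384x + 4576
order-6 term: 128
the series for exp(E_{4} ∘ D + Δ) f terminates at order 6
exp(E_{4} ∘ D + Δ) f = 2x^6 + 32x^5 + 470x^4 + 5480x^3 + 42603x^2 + 205805x + 475539


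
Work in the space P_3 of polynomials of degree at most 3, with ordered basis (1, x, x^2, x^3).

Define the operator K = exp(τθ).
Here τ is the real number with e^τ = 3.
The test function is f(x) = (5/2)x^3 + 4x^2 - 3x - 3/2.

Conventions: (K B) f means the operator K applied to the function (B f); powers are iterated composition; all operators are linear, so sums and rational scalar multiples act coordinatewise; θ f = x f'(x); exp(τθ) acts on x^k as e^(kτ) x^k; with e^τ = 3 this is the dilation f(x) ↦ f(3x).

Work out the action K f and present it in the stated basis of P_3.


exp(τθ) x^k = e^(kτ) x^k; with e^τ = 3 this sends x^k to 3^k x^k
x ↦ 3 x
x^2 ↦ 9 x^2
x^3 ↦ 27 x^3
applying this coordinatewise to f: exp(τθ) f = (135/2)x^3 + 36x^2 - 9x - 3/2

g(x) = (135/2)x^3 + 36x^2 - 9x - 3/2


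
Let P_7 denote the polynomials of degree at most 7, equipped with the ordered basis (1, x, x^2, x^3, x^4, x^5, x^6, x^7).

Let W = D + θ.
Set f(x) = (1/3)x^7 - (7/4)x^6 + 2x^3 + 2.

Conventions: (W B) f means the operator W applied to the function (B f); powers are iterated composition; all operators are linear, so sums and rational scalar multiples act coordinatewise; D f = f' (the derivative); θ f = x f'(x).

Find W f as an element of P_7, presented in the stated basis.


D f = (7/3)x^6 - (21/2)x^5 + 6x^2
θ f = (7/3)x^7 - (21/2)x^6 + 6x^3
(D + θ) f = (7/3)x^7 - (49/6)x^6 - (21/2)x^5 + 6x^3 + 6x^2

g(x) = (7/3)x^7 - (49/6)x^6 - (21/2)x^5 + 6x^3 + 6x^2


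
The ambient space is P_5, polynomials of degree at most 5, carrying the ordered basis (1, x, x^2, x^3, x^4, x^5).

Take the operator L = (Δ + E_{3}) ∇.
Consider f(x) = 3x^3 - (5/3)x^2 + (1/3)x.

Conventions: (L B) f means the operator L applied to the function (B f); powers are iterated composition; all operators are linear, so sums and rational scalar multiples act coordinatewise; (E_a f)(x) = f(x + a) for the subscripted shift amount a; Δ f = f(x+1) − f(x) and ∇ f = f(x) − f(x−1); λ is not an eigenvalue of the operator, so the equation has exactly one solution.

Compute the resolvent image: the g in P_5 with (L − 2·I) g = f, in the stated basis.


the result is g(x) = -(3/2)x^3 - (17/12)x^2 - (52/3)x - 223/8

write g with unknown coordinates in the stated basis and equate coefficients in (L − 2·I) g = f
solving from the highest basis element down gives g = -(3/2)x^3 - (17/12)x^2 - (52/3)x - 223/8
check: L g = -(9/2)x^2 - (103/3)x - 223/4
so L g − 2·g = 3x^3 - (5/3)x^2 + (1/3)x = f ✓


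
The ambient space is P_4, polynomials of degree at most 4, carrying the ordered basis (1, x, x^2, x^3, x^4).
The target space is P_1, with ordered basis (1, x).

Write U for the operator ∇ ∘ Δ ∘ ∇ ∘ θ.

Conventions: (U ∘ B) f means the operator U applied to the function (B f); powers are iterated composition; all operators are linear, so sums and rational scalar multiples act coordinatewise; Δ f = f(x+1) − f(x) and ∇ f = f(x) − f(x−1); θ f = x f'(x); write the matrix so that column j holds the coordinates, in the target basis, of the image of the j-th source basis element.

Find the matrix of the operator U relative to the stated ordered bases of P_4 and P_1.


image of 1: 0
image of x: 0
image of x^2: 0
image of x^3: 18
image of x^4: 96x - 48
each image's coordinates form column j of the matrix

the matrix is [[0, 0, 0, 18, -48]; [0, 0, 0, 0, 96]] (rows listed top to bottom)


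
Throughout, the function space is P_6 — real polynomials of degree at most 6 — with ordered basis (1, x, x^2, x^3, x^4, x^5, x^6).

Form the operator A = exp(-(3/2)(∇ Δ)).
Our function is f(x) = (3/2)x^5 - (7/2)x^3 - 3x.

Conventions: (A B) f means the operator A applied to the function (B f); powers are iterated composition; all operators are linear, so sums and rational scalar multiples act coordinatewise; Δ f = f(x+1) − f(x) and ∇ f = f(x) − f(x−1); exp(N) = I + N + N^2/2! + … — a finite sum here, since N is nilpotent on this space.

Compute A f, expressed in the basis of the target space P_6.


g(x) = (3/2)x^5 - (97/2)x^3 + (417/2)x

order-1 term: -45x^3 + 9x
order-2 term: (405/2)x
the series for exp(-(3/2)(∇ Δ)) f terminates at order 2
exp(-(3/2)(∇ Δ)) f = (3/2)x^5 - (97/2)x^3 + (417/2)x


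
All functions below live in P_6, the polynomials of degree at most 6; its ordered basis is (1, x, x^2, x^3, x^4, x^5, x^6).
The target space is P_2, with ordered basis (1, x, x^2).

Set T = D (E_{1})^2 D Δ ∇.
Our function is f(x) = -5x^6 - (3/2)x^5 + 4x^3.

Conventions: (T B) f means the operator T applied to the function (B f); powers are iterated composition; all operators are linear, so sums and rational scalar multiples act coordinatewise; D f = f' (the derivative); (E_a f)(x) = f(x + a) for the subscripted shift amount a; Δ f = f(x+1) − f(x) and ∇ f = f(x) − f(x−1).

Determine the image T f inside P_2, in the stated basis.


∇ f = -30x^5 + (135/2)x^4 - 85x^3 + 72x^2 - (69/2)x + 15/2
Δ ∇ f = -150x^4 - 30x^3 - 150x^2 + 9x - 10
D Δ ∇ f = -600x^3 - 90x^2 - 300x + 9
E_{1} (D Δ ∇) f = -600x^3 - 1890x^2 - 2280x - 981
E_{1} E_{1} (D Δ ∇) f = -600x^3 - 3690x^2 - 7860x - 5751
D (E_{1})^2 (D Δ ∇) f = -1800x^2 - 7380x - 7860

g(x) = -1800x^2 - 7380x - 7860


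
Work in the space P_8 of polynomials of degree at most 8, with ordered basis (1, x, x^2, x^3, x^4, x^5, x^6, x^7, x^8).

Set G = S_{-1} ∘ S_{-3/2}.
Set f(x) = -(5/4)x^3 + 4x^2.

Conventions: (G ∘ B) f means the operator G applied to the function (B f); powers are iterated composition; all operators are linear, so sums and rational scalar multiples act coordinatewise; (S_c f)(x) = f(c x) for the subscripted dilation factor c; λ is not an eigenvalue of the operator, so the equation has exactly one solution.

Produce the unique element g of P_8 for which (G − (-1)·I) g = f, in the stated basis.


g(x) = -(2/7)x^3 + (16/13)x^2

write g with unknown coordinates in the stated basis and equate coefficients in (G − (-1)·I) g = f
solving from the highest basis element down gives g = -(2/7)x^3 + (16/13)x^2
check: G g = -(27/28)x^3 + (36/13)x^2
so G g − (-1)·g = -(5/4)x^3 + 4x^2 = f ✓


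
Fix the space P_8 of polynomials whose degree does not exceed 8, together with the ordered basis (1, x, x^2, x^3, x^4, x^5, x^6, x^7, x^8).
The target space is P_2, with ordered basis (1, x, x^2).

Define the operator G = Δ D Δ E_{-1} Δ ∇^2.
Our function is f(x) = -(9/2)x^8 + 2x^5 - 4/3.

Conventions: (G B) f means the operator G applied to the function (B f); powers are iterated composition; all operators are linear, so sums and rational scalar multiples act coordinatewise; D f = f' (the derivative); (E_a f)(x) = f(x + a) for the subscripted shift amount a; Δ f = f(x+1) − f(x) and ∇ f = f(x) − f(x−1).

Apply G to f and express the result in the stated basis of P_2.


∇ f = -36x^7 + 126x^6 - 252x^5 + 325x^4 - 272x^3 + 146x^2 - 46x + 13/2
∇ ∇ f = -252x^6 + 1512x^5 - 4410x^4 + 7600x^3 - 7932x^2 + 4676x - 1203
Δ ∇^2 f = -1512x^5 + 3780x^4 - 7560x^3 + 7680x^2 - 4656x + 1194
E_{-1} Δ ∇^2 f = -1512x^5 + 11340x^4 - 37800x^3 + 68160x^2 - 65376x + 26382
Δ E_{-1} Δ ∇^2 f = -7560x^4 + 30240x^3 - 60480x^2 + 60720x - 25188
D (Δ E_{-1} Δ) ∇^2 f = -30240x^3 + 90720x^2 - 120960x + 60720
Δ D (Δ E_{-1} Δ) ∇^2 f = -90720x^2 + 90720x - 60480

the result is g(x) = -90720x^2 + 90720x - 60480


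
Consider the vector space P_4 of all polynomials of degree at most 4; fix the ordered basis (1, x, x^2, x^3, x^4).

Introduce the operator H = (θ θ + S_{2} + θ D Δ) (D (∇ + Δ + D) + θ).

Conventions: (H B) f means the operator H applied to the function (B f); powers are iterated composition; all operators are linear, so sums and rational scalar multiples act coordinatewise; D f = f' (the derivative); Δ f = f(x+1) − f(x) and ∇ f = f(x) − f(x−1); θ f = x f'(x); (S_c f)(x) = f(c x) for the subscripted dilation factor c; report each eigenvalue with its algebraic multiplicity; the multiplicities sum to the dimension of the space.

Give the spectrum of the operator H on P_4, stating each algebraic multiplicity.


image of 1: 0
image of x: 3x
image of x^2: 16x^2 + 6
image of x^3: 51x^3 + 72x
image of x^4: 128x^4 + 384x^2 + 48x + 8
the matrix is upper triangular; its diagonal is (0, 3, 16, 51, 128)
for a triangular matrix the eigenvalues are the diagonal entries, with algebraic multiplicity their repetition count

λ = 0 (multiplicity 1), λ = 3 (multiplicity 1), λ = 16 (multiplicity 1), λ = 51 (multiplicity 1), λ = 128 (multiplicity 1)


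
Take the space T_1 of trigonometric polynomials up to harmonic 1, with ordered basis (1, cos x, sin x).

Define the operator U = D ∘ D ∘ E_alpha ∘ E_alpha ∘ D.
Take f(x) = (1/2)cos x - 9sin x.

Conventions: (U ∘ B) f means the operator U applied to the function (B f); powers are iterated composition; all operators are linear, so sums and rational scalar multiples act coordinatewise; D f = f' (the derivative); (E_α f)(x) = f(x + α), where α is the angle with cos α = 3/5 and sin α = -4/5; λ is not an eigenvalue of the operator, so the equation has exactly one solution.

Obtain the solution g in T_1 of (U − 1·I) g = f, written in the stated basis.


write g with unknown coordinates in the stated basis and equate coefficients in (U − 1·I) g = f
solving from the highest basis element down gives g = (11/28)cos x + (127/28)sin x
check: U g = (25/28)cos x - (125/28)sin x
so U g − 1·g = (1/2)cos x - 9sin x = f ✓

the image equals g(x) = (11/28)cos x + (127/28)sin x


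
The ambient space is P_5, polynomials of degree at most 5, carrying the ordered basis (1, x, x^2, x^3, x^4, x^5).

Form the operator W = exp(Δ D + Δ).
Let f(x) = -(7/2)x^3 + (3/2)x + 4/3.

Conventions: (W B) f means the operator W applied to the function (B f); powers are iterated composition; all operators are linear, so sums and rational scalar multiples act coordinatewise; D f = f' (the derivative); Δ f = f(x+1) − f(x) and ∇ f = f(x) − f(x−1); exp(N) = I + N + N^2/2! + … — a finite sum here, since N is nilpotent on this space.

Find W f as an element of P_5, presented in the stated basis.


order-1 term: -(21/2)x^2 - (63/2)x - 25/2
order-2 term: -(21/2)x - 63/2
order-3 term: -7/2
the series for exp(Δ D + Δ) f terminates at order 3
exp(Δ D + Δ) f = -(7/2)x^3 - (21/2)x^2 - (81/2)x - 277/6

g(x) = -(7/2)x^3 - (21/2)x^2 - (81/2)x - 277/6


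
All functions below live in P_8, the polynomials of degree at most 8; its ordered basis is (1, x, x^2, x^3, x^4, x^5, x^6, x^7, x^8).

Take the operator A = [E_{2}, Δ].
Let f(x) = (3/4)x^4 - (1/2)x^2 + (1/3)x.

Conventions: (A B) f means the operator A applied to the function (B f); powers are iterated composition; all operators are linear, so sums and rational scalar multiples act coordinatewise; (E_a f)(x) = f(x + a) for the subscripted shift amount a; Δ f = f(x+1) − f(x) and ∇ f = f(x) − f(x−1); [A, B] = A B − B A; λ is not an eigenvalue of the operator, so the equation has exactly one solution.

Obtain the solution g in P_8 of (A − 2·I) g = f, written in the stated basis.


write g with unknown coordinates in the stated basis and equate coefficients in (A − 2·I) g = f
solving from the highest basis element down gives g = -(3/8)x^4 + (1/4)x^2 - (1/6)x
check: A g = 0
so A g − 2·g = (3/4)x^4 - (1/2)x^2 + (1/3)x = f ✓

g(x) = -(3/8)x^4 + (1/4)x^2 - (1/6)x


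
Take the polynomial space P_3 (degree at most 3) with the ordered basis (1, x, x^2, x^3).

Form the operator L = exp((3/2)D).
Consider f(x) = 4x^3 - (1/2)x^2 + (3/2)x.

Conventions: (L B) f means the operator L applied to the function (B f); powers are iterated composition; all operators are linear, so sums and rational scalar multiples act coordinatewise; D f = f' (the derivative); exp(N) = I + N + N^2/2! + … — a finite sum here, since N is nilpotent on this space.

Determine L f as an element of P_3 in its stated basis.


order-1 term: 18x^2 - (3/2)x + 9/4
order-2 term: 27x - 9/8
order-3 term: 27/2
the series for exp((3/2)D) f terminates at order 3
exp((3/2)D) f = 4x^3 + (35/2)x^2 + 27x + 117/8

the image equals g(x) = 4x^3 + (35/2)x^2 + 27x + 117/8


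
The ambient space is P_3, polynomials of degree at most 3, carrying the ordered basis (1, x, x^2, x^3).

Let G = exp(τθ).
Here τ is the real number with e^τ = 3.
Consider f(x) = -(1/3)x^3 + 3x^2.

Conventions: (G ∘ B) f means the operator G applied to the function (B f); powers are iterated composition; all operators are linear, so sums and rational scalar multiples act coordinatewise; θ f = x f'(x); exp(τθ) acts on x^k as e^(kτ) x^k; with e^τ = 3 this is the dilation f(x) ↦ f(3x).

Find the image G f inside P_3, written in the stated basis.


exp(τθ) x^k = e^(kτ) x^k; with e^τ = 3 this sends x^k to 3^k x^k
x^2 ↦ 9 x^2
x^3 ↦ 27 x^3
applying this coordinatewise to f: exp(τθ) f = -9x^3 + 27x^2

g(x) = -9x^3 + 27x^2


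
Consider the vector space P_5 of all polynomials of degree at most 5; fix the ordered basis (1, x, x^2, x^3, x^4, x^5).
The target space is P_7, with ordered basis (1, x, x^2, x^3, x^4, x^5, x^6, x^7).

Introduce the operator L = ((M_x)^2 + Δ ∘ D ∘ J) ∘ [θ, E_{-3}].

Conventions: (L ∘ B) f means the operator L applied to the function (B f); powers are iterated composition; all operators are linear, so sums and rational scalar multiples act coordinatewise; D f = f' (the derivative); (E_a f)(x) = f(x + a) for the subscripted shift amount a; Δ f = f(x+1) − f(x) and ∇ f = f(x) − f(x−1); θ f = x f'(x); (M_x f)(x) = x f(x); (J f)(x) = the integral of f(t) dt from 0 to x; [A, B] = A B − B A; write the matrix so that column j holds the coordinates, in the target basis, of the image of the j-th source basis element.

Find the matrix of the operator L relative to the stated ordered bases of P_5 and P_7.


the matrix is [[0, 0, 6, -45, 228, -975]; [0, 0, 0, 18, -180, 1140]; [0, 3, -18, 81, -288, 765]; [0, 0, 6, -54, 324, -1560]; [0, 0, 0, 9, -108, 810]; [0, 0, 0, 0, 12, -180]; [0, 0, 0, 0, 0, 15]; [0, 0, 0, 0, 0, 0]] (rows listed top to bottom)

image of 1: 0
image of x: 3x^2
image of x^2: 6x^3 - 18x^2 + 6
image of x^3: 9x^4 - 54x^3 + 81x^2 + 18x - 45
image of x^4: 12x^5 - 108x^4 + 324x^3 - 288x^2 - 180x + 228
image of x^5: 15x^6 - 180x^5 + 810x^4 - 1560x^3 + 765x^2 + 1140x - 975
each image's coordinates form column j of the matrix


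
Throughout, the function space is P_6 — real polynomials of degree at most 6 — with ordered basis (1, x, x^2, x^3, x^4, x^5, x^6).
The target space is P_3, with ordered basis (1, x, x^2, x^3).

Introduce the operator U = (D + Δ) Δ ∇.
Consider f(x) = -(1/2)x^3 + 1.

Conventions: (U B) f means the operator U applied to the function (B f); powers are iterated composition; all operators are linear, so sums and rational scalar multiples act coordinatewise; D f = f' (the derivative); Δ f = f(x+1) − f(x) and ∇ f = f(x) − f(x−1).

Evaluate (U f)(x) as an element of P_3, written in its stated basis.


g(x) = -6

∇ f = -(3/2)x^2 + (3/2)x - 1/2
Δ ∇ f = -3x
D Δ ∇ f = -3
Δ Δ ∇ f = -3
(D + Δ) Δ ∇ f = -6


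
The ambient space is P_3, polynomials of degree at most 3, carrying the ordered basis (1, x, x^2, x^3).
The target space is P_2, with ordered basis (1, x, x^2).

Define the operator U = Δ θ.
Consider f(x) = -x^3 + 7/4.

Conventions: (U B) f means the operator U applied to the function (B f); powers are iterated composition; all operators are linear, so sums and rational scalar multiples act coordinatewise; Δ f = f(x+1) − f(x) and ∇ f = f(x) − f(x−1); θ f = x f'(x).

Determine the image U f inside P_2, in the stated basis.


the image equals g(x) = -9x^2 - 9x - 3

θ f = -3x^3
Δ θ f = -9x^2 - 9x - 3


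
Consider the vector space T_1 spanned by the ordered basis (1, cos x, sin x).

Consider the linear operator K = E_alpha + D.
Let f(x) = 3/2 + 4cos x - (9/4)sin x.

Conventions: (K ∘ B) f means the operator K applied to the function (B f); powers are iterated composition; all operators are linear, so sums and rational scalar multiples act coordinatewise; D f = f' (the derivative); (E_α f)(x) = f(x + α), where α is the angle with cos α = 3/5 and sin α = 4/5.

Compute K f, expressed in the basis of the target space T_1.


E_alpha f = 3/2 + (3/5)cos x - (91/20)sin x
D f = -(9/4)cos x - 4sin x
(E_alpha + D) f = 3/2 - (33/20)cos x - (171/20)sin x

g(x) = 3/2 - (33/20)cos x - (171/20)sin x


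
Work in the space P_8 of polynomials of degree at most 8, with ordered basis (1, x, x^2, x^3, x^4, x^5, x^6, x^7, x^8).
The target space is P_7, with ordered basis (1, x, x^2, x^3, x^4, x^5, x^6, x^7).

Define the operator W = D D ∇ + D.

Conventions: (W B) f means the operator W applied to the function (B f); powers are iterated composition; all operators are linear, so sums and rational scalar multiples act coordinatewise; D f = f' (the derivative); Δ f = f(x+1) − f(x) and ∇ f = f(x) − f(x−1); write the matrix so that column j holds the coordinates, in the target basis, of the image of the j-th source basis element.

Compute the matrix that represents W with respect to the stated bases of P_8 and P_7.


image of 1: 0
image of x: 1
image of x^2: 2x
image of x^3: 3x^2 + 6
image of x^4: 4x^3 + 24x - 12
image of x^5: 5x^4 + 60x^2 - 60x + 20
image of x^6: 6x^5 + 120x^3 - 180x^2 + 120x - 30
image of x^7: 7x^6 + 210x^4 - 420x^3 + 420x^2 - 210x + 42
image of x^8: 8x^7 + 336x^5 - 840x^4 + 1120x^3 - 840x^2 + 336x - 56
each image's coordinates form column j of the matrix

the matrix is [[0, 1, 0, 6, -12, 20, -30, 42, -56]; [0, 0, 2, 0, 24, -60, 120, -210, 336]; [0, 0, 0, 3, 0, 60, -180, 420, -840]; [0, 0, 0, 0, 4, 0, 120, -420, 1120]; [0, 0, 0, 0, 0, 5, 0, 210, -840]; [0, 0, 0, 0, 0, 0, 6, 0, 336]; [0, 0, 0, 0, 0, 0, 0, 7, 0]; [0, 0, 0, 0, 0, 0, 0, 0, 8]] (rows listed top to bottom)


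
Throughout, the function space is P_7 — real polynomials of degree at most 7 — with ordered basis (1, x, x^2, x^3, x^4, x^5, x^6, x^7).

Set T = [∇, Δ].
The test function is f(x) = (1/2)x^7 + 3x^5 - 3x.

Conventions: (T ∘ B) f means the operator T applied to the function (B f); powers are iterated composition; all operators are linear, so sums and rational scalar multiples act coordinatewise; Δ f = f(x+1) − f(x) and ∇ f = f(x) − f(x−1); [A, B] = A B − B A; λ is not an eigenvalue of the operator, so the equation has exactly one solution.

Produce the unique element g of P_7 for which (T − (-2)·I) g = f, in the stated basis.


the image equals g(x) = (1/4)x^7 + (3/2)x^5 - (3/2)x

write g with unknown coordinates in the stated basis and equate coefficients in (T − (-2)·I) g = f
solving from the highest basis element down gives g = (1/4)x^7 + (3/2)x^5 - (3/2)x
check: T g = 0
so T g − (-2)·g = (1/2)x^7 + 3x^5 - 3x = f ✓


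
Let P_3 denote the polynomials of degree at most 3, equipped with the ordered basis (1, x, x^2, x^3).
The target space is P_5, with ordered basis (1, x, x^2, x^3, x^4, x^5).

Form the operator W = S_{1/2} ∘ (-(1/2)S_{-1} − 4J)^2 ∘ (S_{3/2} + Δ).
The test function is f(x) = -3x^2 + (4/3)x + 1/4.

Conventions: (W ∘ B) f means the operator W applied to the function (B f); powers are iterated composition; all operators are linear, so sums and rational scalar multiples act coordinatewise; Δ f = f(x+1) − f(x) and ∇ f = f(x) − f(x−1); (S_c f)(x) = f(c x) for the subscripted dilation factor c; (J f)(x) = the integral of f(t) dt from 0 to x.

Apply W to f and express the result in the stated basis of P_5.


S_{3/2} f = -(27/4)x^2 + 2x + 1/4
Δ f = -6x - 5/3
(S_{3/2} + Δ) f = -(27/4)x^2 - 4x - 17/12
S_{-1} (S_{3/2} + Δ) f = -(27/4)x^2 + 4x - 17/12
(-(1/2)S_{-1}) (S_{3/2} + Δ) f = (27/8)x^2 - 2x + 17/24
J (S_{3/2} + Δ) f = -(9/4)x^3 - 2x^2 - (17/12)x
(-4J) (S_{3/2} + Δ) f = 9x^3 + 8x^2 + (17/3)x
(-(1/2)S_{-1} − 4J) (S_{3/2} + Δ) f = 9x^3 + (91/8)x^2 + (11/3)x + 17/24
S_{-1} (-(1/2)S_{-1} − 4J) (S_{3/2} + Δ) f = -9x^3 + (91/8)x^2 - (11/3)x + 17/24
(-(1/2)S_{-1}) (-(1/2)S_{-1} − 4J) (S_{3/2} + Δ) f = (9/2)x^3 - (91/16)x^2 + (11/6)x - 17/48
J (-(1/2)S_{-1} − 4J) (S_{3/2} + Δ) f = (9/4)x^4 + (91/24)x^3 + (11/6)x^2 + (17/24)x
(-4J) (-(1/2)S_{-1} − 4J) (S_{3/2} + Δ) f = -9x^4 - (91/6)x^3 - (22/3)x^2 - (17/6)x
(-(1/2)S_{-1} − 4J) (-(1/2)S_{-1} − 4J) (S_{3/2} + Δ) f = -9x^4 - (32/3)x^3 - (625/48)x^2 - x - 17/48
S_{1/2} (-(1/2)S_{-1} − 4J)^2 (S_{3/2} + Δ) f = -(9/16)x^4 - (4/3)x^3 - (625/192)x^2 - (1/2)x - 17/48

the image equals g(x) = -(9/16)x^4 - (4/3)x^3 - (625/192)x^2 - (1/2)x - 17/48


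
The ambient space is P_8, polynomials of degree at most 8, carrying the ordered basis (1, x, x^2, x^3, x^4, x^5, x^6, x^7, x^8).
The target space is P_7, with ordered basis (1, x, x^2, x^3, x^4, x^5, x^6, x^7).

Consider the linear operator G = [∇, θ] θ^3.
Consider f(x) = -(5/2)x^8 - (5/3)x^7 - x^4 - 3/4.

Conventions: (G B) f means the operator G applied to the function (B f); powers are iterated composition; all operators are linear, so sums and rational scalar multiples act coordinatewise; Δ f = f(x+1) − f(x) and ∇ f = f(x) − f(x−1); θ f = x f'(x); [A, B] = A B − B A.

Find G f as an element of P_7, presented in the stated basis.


θ f = -20x^8 - (35/3)x^7 - 4x^4
θ θ f = -160x^8 - (245/3)x^7 - 16x^4
θ θ θ f = -1280x^8 - (1715/3)x^7 - 64x^4
θ θ^3 f = -10240x^8 - (12005/3)x^7 - 256x^4
∇ θ θ^3 f = -81920x^7 + (776125/3)x^6 - 489405x^5 + (1730225/3)x^4 - (1303217/3)x^3 + 204221x^2 - (164797/3)x + 19483/3
∇ θ^3 f = -10240x^7 + (95515/3)x^6 - 59675x^5 + (208775/3)x^4 - (155783/3)x^3 + 24219x^2 - (19483/3)x + 2317/3
θ ∇ θ^3 f = -71680x^7 + 191030x^6 - 298375x^5 + (835100/3)x^4 - 155783x^3 + 48438x^2 - (19483/3)x
[∇, θ] θ^3 f = -10240x^7 + (203035/3)x^6 - 191030x^5 + 298375x^4 - (835868/3)x^3 + 155783x^2 - 48438x + 19483/3

the result is g(x) = -10240x^7 + (203035/3)x^6 - 191030x^5 + 298375x^4 - (835868/3)x^3 + 155783x^2 - 48438x + 19483/3


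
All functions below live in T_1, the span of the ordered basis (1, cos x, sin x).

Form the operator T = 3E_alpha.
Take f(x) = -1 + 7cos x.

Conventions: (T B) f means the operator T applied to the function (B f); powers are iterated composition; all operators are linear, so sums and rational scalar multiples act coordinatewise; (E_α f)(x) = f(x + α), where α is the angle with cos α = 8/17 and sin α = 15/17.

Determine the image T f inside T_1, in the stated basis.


E_alpha f = -1 + (56/17)cos x - (105/17)sin x
(3E_alpha) f = -3 + (168/17)cos x - (315/17)sin x

the result is g(x) = -3 + (168/17)cos x - (315/17)sin x


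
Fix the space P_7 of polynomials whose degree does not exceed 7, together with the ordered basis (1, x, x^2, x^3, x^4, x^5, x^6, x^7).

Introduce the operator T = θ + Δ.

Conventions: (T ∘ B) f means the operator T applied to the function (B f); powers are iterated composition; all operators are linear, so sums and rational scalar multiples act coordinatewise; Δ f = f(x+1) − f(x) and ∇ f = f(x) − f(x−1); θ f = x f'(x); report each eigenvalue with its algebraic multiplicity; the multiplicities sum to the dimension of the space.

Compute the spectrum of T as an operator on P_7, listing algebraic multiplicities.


image of 1: 0
image of x: x + 1
image of x^2: 2x^2 + 2x + 1
image of x^3: 3x^3 + 3x^2 + 3x + 1
image of x^4: 4x^4 + 4x^3 + 6x^2 + 4x + 1
image of x^5: 5x^5 + 5x^4 + 10x^3 + 10x^2 + 5x + 1
image of x^6: 6x^6 + 6x^5 + 15x^4 + 20x^3 + 15x^2 + 6x + 1
image of x^7: 7x^7 + 7x^6 + 21x^5 + 35x^4 + 35x^3 + 21x^2 + 7x + 1
the matrix is upper triangular; its diagonal is (0, 1, 2, 3, 4, 5, 6, 7)
for a triangular matrix the eigenvalues are the diagonal entries, with algebraic multiplicity their repetition count

λ = 0 (multiplicity 1), λ = 1 (multiplicity 1), λ = 2 (multiplicity 1), λ = 3 (multiplicity 1), λ = 4 (multiplicity 1), λ = 5 (multiplicity 1), λ = 6 (multiplicity 1), λ = 7 (multiplicity 1)


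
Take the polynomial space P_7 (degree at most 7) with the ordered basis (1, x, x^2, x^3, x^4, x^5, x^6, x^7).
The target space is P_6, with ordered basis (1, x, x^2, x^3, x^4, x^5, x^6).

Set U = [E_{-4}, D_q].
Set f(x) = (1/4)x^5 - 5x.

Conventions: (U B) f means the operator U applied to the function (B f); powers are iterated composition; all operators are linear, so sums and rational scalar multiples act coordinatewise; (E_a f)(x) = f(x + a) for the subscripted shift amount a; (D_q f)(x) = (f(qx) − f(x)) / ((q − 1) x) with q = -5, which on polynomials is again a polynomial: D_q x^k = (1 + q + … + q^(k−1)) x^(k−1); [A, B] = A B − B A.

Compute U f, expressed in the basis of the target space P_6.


the result is g(x) = -2604x^3 + 11664x^2 - 33984x + 33024

D_q f = (521/4)x^4 - 5
E_{-4} D_q f = (521/4)x^4 - 2084x^3 + 12504x^2 - 33344x + 33339
E_{-4} f = (1/4)x^5 - 5x^4 + 40x^3 - 160x^2 + 315x - 236
D_q E_{-4} f = (521/4)x^4 + 520x^3 + 840x^2 + 640x + 315
[E_{-4}, D_q] f = -2604x^3 + 11664x^2 - 33984x + 33024


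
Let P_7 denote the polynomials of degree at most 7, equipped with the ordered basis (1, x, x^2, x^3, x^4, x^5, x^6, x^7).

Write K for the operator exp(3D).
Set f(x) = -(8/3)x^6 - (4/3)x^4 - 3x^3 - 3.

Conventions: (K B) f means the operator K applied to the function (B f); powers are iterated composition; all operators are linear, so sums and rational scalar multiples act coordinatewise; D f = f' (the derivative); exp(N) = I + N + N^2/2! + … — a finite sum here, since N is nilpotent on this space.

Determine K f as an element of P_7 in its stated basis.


the result is g(x) = -(8/3)x^6 - 48x^5 - (1084/3)x^4 - 1459x^3 - 3339x^2 - 4113x - 2136

order-1 term: -48x^5 - 16x^3 - 27x^2
order-2 term: -360x^4 - 72x^2 - 81x
order-3 term: -1440x^3 - 144x - 81
order-4 term: -3240x^2 - 108
order-5 term: -3888x
order-6 term: -1944
the series for exp(3D) f terminates at order 6
exp(3D) f = -(8/3)x^6 - 48x^5 - (1084/3)x^4 - 1459x^3 - 3339x^2 - 4113x - 2136


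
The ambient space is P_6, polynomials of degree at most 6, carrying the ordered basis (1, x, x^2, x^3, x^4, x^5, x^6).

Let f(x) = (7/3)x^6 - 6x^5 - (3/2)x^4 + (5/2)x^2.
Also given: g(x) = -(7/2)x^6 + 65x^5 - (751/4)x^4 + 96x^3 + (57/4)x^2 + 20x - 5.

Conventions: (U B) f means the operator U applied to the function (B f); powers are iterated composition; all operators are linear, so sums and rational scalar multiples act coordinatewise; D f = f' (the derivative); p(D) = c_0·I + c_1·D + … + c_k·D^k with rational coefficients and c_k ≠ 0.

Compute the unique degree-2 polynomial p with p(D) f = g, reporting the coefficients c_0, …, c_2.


p(D) = -(3/2)·I + 4·D − D^2, i.e. c_0 = -3/2, c_1 = 4, c_2 = -1

D^0 f = (7/3)x^6 - 6x^5 - (3/2)x^4 + (5/2)x^2
D^1 f = 14x^5 - 30x^4 - 6x^3 + 5x
D^2 f = 70x^4 - 120x^3 - 18x^2 + 5
matching coefficients of g against c_0 f + c_1 Df + … from the top degree down determines the c_i
solution: c_0 = -3/2, c_1 = 4, c_2 = -1
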